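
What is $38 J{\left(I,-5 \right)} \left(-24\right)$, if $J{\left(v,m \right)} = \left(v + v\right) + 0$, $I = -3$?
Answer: $5472$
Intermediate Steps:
$J{\left(v,m \right)} = 2 v$ ($J{\left(v,m \right)} = 2 v + 0 = 2 v$)
$38 J{\left(I,-5 \right)} \left(-24\right) = 38 \cdot 2 \left(-3\right) \left(-24\right) = 38 \left(-6\right) \left(-24\right) = \left(-228\right) \left(-24\right) = 5472$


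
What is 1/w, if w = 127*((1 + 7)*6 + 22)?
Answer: 1/8890 ≈ 0.00011249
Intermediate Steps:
w = 8890 (w = 127*(8*6 + 22) = 127*(48 + 22) = 127*70 = 8890)
1/w = 1/8890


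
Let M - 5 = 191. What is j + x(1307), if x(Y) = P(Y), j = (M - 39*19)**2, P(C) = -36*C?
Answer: 249973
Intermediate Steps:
M = 196 (M = 5 + 191 = 196)
j = 297025 (j = (196 - 39*19)**2 = (196 - 741)**2 = (-545)**2 = 297025)
x(Y) = -36*Y
j + x(1307) = 297025 - 36*1307 = 297025 - 47052 = 249973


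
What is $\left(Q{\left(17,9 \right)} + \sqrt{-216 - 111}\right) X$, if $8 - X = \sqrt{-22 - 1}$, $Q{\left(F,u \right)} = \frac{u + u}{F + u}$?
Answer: $\frac{\left(8 - i \sqrt{23}\right) \left(9 + 13 i \sqrt{327}\right)}{13} \approx 92.262 + 141.34 i$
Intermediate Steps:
$Q{\left(F,u \right)} = \frac{2 u}{F + u}$
$X = 8 - i \sqrt{23}$ ($X = 8 - \sqrt{-22 - 1} = 8 - \sqrt{-23} = 8 - i \sqrt{23} \approx 8.0 - 4.7958 i$)
$\left(Q{\left(17,9 \right)} + \sqrt{-216 - 111}\right) X = \left(2 \cdot 9 \frac{1}{17 + 9} + \sqrt{-216 - 111}\right) \left(8 - i \sqrt{23}\right) = \left(2 \cdot 9 \cdot \frac{1}{26} + \sqrt{-327}\right) \left(8 - i \sqrt{23}\right) = \left(2 \cdot 9 \cdot \frac{1}{26} + i \sqrt{327}\right) \left(8 - i \sqrt{23}\right) = \left(\frac{9}{13} + i \sqrt{327}\right) \left(8 - i \sqrt{23}\right) = \left(8 - i \sqrt{23}\right) \left(\frac{9}{13} + i \sqrt{327}\right)$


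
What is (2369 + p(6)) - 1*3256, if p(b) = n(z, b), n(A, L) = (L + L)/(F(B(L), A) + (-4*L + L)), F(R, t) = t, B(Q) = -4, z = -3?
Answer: -6213/7 ≈ -887.57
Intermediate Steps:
n(A, L) = 2*L/(A - 3*L) (n(A, L) = (L + L)/(A + (-4*L + L)) = (2*L)/(A - 3*L) = 2*L/(A - 3*L))
p(b) = 2*b/(-3 - 3*b)
(2369 + p(6)) - 1*3256 = (2369 - 2*6/(3 + 3*6)) - 1*3256 = (2369 - 2*6/(3 + 18)) - 3256 = (2369 - 2*6/21) - 3256 = (2369 - 2*6*1/21) - 3256 = (2369 - 4/7) - 3256 = 16579/7 - 3256 = -6213/7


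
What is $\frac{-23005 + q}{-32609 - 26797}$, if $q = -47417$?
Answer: $\frac{11737}{9901} \approx 1.1854$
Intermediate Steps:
$\frac{-23005 + q}{-32609 - 26797} = \frac{-23005 - 47417}{-32609 - 26797} = - \frac{70422}{-59406} = \left(-70422\right) \left(- \frac{1}{59406}\right) = \frac{11737}{9901}$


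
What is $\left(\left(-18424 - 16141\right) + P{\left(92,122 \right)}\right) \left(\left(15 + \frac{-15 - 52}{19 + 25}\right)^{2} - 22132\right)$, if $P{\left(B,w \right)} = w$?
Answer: $\frac{1463686387029}{1936} \approx 7.5604 \cdot 10^{8}$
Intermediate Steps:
$\left(\left(-18424 - 16141\right) + P{\left(92,122 \right)}\right) \left(\left(15 + \frac{-15 - 52}{19 + 25}\right)^{2} - 22132\right) = \left(\left(-18424 - 16141\right) + 122\right) \left(\left(15 + \frac{-15 - 52}{19 + 25}\right)^{2} - 22132\right) = \left(-34565 + 122\right) \left(\left(15 - \frac{67}{44}\right)^{2} - 22132\right) = - 34443 \left(\left(15 - \frac{67}{44}\right)^{2} - 22132\right) = - 34443 \left(\left(\frac{593}{44}\right)^{2} - 22132\right) = - 34443 \left(\frac{351649}{1936} - 22132\right) = \left(-34443\right) \left(- \frac{42495903}{1936}\right) = \frac{1463686387029}{1936}$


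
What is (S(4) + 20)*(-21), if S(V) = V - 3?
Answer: -441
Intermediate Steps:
S(V) = -3 + V
(S(4) + 20)*(-21) = ((-3 + 4) + 20)*(-21) = (1 + 20)*(-21) = 21*(-21) = -441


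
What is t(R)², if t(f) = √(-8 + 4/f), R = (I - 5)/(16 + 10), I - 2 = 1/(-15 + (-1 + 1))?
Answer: -964/23 ≈ -41.913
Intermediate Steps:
I = 29/15 (I = 2 + 1/(-15 + (-1 + 1)) = 2 + 1/(-15 + 0) = 2 + 1/(-15) = 2 - 1/15 = 29/15 ≈ 1.9333)
R = -23/195 (R = (29/15 - 5)/(16 + 10) = -46/15/26 = -46/15*1/26 = -23/195 ≈ -0.11795)
t(R)² = (2*√(-2 + 1/(-23/195)))² = (2*√(-2 - 195/23))² = (2*√(-241/23))² = (2*(I*√5543/23))² = (2*I*√5543/23)² = -964/23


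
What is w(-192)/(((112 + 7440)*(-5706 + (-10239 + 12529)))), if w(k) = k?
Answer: 3/403088 ≈ 7.4425e-6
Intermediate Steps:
w(-192)/(((112 + 7440)*(-5706 + (-10239 + 12529)))) = -192*1/((-5706 + (-10239 + 12529))*(112 + 7440)) = -192*1/(7552*(-5706 + 2290)) = -192/(7552*(-3416)) = -192/(-25797632) = -192*(-1/25797632) = 3/403088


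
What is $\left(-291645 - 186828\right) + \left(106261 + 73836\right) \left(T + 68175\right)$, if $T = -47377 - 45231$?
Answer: $-4400788474$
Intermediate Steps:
$T = -92608$ ($T = -47377 - 45231 = -92608$)
$\left(-291645 - 186828\right) + \left(106261 + 73836\right) \left(T + 68175\right) = \left(-291645 - 186828\right) + \left(106261 + 73836\right) \left(-92608 + 68175\right) = -478473 + 180097 \left(-24433\right) = -478473 - 4400310001 = -4400788474$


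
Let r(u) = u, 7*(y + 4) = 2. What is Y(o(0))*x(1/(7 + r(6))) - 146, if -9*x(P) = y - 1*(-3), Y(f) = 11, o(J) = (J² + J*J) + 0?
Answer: -9143/63 ≈ -145.13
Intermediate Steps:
o(J) = 2*J² (o(J) = (J² + J²) + 0 = 2*J² + 0 = 2*J²)
y = -26/7 (y = -4 + (⅐)*2 = -4 + 2/7 = -26/7 ≈ -3.7143)
x(P) = 5/63 (x(P) = -(-26/7 - 1*(-3))/9 = -(-26/7 + 3)/9 = -⅑*(-5/7) = 5/63)
Y(o(0))*x(1/(7 + r(6))) - 146 = 11*(5/63) - 146 = 55/63 - 146 = -9143/63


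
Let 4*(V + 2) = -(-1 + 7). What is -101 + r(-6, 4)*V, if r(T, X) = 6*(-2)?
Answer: -59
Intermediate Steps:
r(T, X) = -12
V = -7/2 (V = -2 + (-(-1 + 7))/4 = -2 + (-1*6)/4 = -2 + (¼)*(-6) = -2 - 3/2 = -7/2 ≈ -3.5000)
-101 + r(-6, 4)*V = -101 - 12*(-7/2) = -101 + 42 = -59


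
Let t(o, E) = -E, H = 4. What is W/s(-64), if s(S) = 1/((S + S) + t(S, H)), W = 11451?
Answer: -1511532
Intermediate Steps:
s(S) = 1/(-4 + 2*S) (s(S) = 1/((S + S) - 1*4) = 1/(2*S - 4) = 1/(-4 + 2*S))
W/s(-64) = 11451/((1/(2*(-2 - 64)))) = 11451/(((1/2)/(-66))) = 11451/(((1/2)*(-1/66))) = 11451/(-1/132) = 11451*(-132) = -1511532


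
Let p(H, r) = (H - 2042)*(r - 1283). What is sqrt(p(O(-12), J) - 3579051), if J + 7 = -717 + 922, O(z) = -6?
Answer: I*sqrt(1356971) ≈ 1164.9*I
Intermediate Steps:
J = 198 (J = -7 + (-717 + 922) = -7 + 205 = 198)
p(H, r) = (-2042 + H)*(-1283 + r)
sqrt(p(O(-12), J) - 3579051) = sqrt((2619886 - 2042*198 - 1283*(-6) - 6*198) - 3579051) = sqrt((2619886 - 404316 + 7698 - 1188) - 3579051) = sqrt(2222080 - 3579051) = sqrt(-1356971) = I*sqrt(1356971)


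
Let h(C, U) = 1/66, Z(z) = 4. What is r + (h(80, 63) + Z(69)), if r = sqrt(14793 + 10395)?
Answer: 265/66 + 2*sqrt(6297) ≈ 162.72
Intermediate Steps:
h(C, U) = 1/66
r = 2*sqrt(6297) (r = sqrt(25188) = 2*sqrt(6297) ≈ 158.71)
r + (h(80, 63) + Z(69)) = 2*sqrt(6297) + (1/66 + 4) = 2*sqrt(6297) + 265/66 = 265/66 + 2*sqrt(6297)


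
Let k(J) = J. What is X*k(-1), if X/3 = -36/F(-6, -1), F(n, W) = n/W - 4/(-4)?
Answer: 108/7 ≈ 15.429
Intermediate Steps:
F(n, W) = 1 + n/W (F(n, W) = n/W - 4*(-¼) = n/W + 1 = 1 + n/W)
X = -108/7 (X = 3*(-36*(-1/(-1 - 6))) = 3*(-36/((-1*(-7)))) = 3*(-36/7) = -108/7 ≈ -15.429)
X*k(-1) = -108/7*(-1) = 108/7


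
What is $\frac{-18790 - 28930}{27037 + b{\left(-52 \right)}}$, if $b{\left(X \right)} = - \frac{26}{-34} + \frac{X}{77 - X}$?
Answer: $- \frac{52324980}{29646467} \approx -1.765$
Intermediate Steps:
$b{\left(X \right)} = \frac{13}{17} + \frac{X}{77 - X}$ ($b{\left(X \right)} = \left(-26\right) \left(- \frac{1}{34}\right) + \frac{X}{77 - X} = \frac{13}{17} + \frac{X}{77 - X}$)
$\frac{-18790 - 28930}{27037 + b{\left(-52 \right)}} = \frac{-18790 - 28930}{27037 + \frac{-1001 - -208}{17 \left(-77 - 52\right)}} = - \frac{47720}{27037 + \frac{-1001 + 208}{17 \left(-129\right)}} = - \frac{47720}{27037 + \frac{1}{17} \left(- \frac{1}{129}\right) \left(-793\right)} = - \frac{47720}{27037 + \frac{793}{2193}} = - \frac{47720}{\frac{59292934}{2193}} = \left(-47720\right) \frac{2193}{59292934} = - \frac{52324980}{29646467}$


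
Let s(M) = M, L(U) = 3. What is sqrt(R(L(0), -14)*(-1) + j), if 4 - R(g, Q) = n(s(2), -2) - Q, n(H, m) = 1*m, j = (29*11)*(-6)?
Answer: I*sqrt(1906) ≈ 43.658*I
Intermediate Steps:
j = -1914 (j = 319*(-6) = -1914)
n(H, m) = m
R(g, Q) = 6 + Q (R(g, Q) = 4 - (-2 - Q) = 4 + (2 + Q) = 6 + Q)
sqrt(R(L(0), -14)*(-1) + j) = sqrt((6 - 14)*(-1) - 1914) = sqrt(-8*(-1) - 1914) = sqrt(8 - 1914) = sqrt(-1906) = I*sqrt(1906)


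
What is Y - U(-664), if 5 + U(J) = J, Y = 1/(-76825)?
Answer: 51395924/76825 ≈ 669.00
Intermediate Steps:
Y = -1/76825 ≈ -1.3017e-5
U(J) = -5 + J
Y - U(-664) = -1/76825 - (-5 - 664) = -1/76825 - 1*(-669) = -1/76825 + 669 = 51395924/76825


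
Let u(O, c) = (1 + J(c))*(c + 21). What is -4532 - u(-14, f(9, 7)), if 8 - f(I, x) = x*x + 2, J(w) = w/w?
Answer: -4488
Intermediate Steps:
J(w) = 1
f(I, x) = 6 - x² (f(I, x) = 8 - (x*x + 2) = 8 - (x² + 2) = 8 - (2 + x²) = 8 + (-2 - x²) = 6 - x²)
u(O, c) = 42 + 2*c (u(O, c) = (1 + 1)*(c + 21) = 2*(21 + c) = 42 + 2*c)
-4532 - u(-14, f(9, 7)) = -4532 - (42 + 2*(6 - 1*7²)) = -4532 - (42 + 2*(6 - 1*49)) = -4532 - (42 + 2*(6 - 49)) = -4532 - (42 + 2*(-43)) = -4532 - (42 - 86) = -4532 - 1*(-44) = -4532 + 44 = -4488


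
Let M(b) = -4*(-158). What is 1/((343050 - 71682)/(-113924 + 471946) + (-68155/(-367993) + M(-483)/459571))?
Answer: 4324877911079719/4085050963284849 ≈ 1.0587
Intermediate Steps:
M(b) = 632
1/((343050 - 71682)/(-113924 + 471946) + (-68155/(-367993) + M(-483)/459571)) = 1/((343050 - 71682)/(-113924 + 471946) + (-68155/(-367993) + 632/459571)) = 1/(271368/358022 + (-68155*(-1/367993) + 632*(1/459571))) = 1/(271368*(1/358022) + (68155/367993 + 632/459571)) = 1/(135684/179011 + 31554633081/169118911003) = 1/(4085050963284849/4324877911079719) = 4324877911079719/4085050963284849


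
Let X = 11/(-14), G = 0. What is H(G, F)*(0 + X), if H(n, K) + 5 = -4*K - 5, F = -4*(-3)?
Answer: 319/7 ≈ 45.571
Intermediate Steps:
F = 12
H(n, K) = -10 - 4*K (H(n, K) = -5 + (-4*K - 5) = -5 + (-5 - 4*K) = -10 - 4*K)
X = -11/14 (X = 11*(-1/14) = -11/14 ≈ -0.78571)
H(G, F)*(0 + X) = (-10 - 4*12)*(0 - 11/14) = (-10 - 48)*(-11/14) = -58*(-11/14) = 319/7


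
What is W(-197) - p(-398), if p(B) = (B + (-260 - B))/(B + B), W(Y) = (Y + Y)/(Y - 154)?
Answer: 55591/69849 ≈ 0.79587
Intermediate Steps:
W(Y) = 2*Y/(-154 + Y) (W(Y) = (2*Y)/(-154 + Y) = 2*Y/(-154 + Y))
p(B) = -130/B (p(B) = -260*1/(2*B) = -130/B)
W(-197) - p(-398) = 2*(-197)/(-154 - 197) - (-130)/(-398) = 2*(-197)/(-351) - (-130)*(-1)/398 = 2*(-197)*(-1/351) - 1*65/199 = 394/351 - 65/199 = 55591/69849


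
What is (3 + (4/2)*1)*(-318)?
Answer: -1590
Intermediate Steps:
(3 + (4/2)*1)*(-318) = (3 + (4*(½))*1)*(-318) = (3 + 2*1)*(-318) = (3 + 2)*(-318) = 5*(-318) = -1590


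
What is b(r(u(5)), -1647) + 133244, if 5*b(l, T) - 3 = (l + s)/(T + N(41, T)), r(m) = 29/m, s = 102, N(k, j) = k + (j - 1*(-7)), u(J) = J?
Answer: 10812798751/81150 ≈ 1.3324e+5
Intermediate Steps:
N(k, j) = 7 + j + k (N(k, j) = k + (j + 7) = k + (7 + j) = 7 + j + k)
b(l, T) = ⅗ + (102 + l)/(5*(48 + 2*T)) (b(l, T) = ⅗ + ((l + 102)/(T + (7 + T + 41)))/5 = ⅗ + ((102 + l)/(T + (48 + T)))/5 = ⅗ + ((102 + l)/(48 + 2*T))/5 = ⅗ + (102 + l)/(5*(48 + 2*T)))
b(r(u(5)), -1647) + 133244 = (246 + 29/5 + 6*(-1647))/(10*(24 - 1647)) + 133244 = (⅒)*(246 + 29*(⅕) - 9882)/(-1623) + 133244 = (⅒)*(-1/1623)*(246 + 29/5 - 9882) + 133244 = (⅒)*(-1/1623)*(-48151/5) + 133244 = 48151/81150 + 133244 = 10812798751/81150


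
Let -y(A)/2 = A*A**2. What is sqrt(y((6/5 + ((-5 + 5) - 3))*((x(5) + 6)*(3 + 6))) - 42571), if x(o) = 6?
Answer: sqrt(9156693605)/25 ≈ 3827.6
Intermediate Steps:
y(A) = -2*A**3 (y(A) = -2*A*A**2 = -2*A**3)
sqrt(y((6/5 + ((-5 + 5) - 3))*((x(5) + 6)*(3 + 6))) - 42571) = sqrt(-2*(3 + 6)**3*(6 + 6)**3*(6/5 + ((-5 + 5) - 3))**3 - 42571) = sqrt(-2*1259712*(6*(1/5) + (0 - 3))**3 - 42571) = sqrt(-2*1259712*(6/5 - 3)**3 - 42571) = sqrt(-2*(-9/5*108)**3 - 42571) = sqrt(-2*(-972/5)**3 - 42571) = sqrt(-2*(-918330048/125) - 42571) = sqrt(1836660096/125 - 42571) = sqrt(1831338721/125) = sqrt(9156693605)/25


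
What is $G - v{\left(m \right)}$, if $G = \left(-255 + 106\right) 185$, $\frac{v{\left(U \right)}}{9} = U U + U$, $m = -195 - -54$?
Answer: $-205225$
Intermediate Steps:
$m = -141$ ($m = -195 + 54 = -141$)
$v{\left(U \right)} = 9 U + 9 U^{2}$ ($v{\left(U \right)} = 9 \left(U U + U\right) = 9 \left(U^{2} + U\right) = 9 \left(U + U^{2}\right) = 9 U + 9 U^{2}$)
$G = -27565$ ($G = \left(-149\right) 185 = -27565$)
$G - v{\left(m \right)} = -27565 - 9 \left(-141\right) \left(1 - 141\right) = -27565 - 9 \left(-141\right) \left(-140\right) = -27565 - 177660 = -205225$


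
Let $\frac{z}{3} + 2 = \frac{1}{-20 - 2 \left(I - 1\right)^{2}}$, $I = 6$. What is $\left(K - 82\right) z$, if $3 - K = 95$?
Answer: $\frac{36801}{35} \approx 1051.5$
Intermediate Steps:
$K = -92$ ($K = 3 - 95 = -92$)
$z = - \frac{423}{70}$ ($z = -6 + \frac{3}{-20 - 2 \left(6 - 1\right)^{2}} = -6 + \frac{3}{-20 - 2 \cdot 5^{2}} = -6 + \frac{3}{-20 - 50} = -6 + \frac{3}{-70} = -6 + 3 \left(- \frac{1}{70}\right) = -6 - \frac{3}{70} = - \frac{423}{70} \approx -6.0429$)
$\left(K - 82\right) z = \left(-92 - 82\right) \left(- \frac{423}{70}\right) = \left(-174\right) \left(- \frac{423}{70}\right) = \frac{36801}{35}$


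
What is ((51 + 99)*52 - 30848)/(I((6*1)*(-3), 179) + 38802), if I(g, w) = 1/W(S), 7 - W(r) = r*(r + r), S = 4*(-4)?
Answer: -11639240/19595009 ≈ -0.59399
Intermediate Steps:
S = -16
W(r) = 7 - 2*r**2 (W(r) = 7 - r*(r + r) = 7 - r*2*r = 7 - 2*r**2)
I(g, w) = -1/505 (I(g, w) = 1/(7 - 2*(-16)**2) = 1/(7 - 2*256) = 1/(7 - 512) = 1/(-505) = -1/505)
((51 + 99)*52 - 30848)/(I((6*1)*(-3), 179) + 38802) = ((51 + 99)*52 - 30848)/(-1/505 + 38802) = (150*52 - 30848)/(19595009/505) = (7800 - 30848)*(505/19595009) = -23048*505/19595009 = -11639240/19595009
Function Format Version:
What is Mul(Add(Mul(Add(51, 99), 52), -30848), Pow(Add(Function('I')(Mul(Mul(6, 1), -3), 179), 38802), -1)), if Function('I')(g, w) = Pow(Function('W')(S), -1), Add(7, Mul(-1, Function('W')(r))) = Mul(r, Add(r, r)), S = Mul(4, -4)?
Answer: Rational(-11639240, 19595009) ≈ -0.59399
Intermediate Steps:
S = -16
Function('W')(r) = Add(7, Mul(-2, Pow(r, 2))) (Function('W')(r) = Add(7, Mul(-1, Mul(r, Add(r, r)))) = Add(7, Mul(-1, Mul(r, Mul(2, r)))) = Add(7, Mul(-1, Mul(2, Pow(r, 2)))) = Add(7, Mul(-2, Pow(r, 2))))
Function('I')(g, w) = Rational(-1, 505) (Function('I')(g, w) = Pow(Add(7, Mul(-2, Pow(-16, 2))), -1) = Pow(Add(7, Mul(-2, 256)), -1) = Pow(Add(7, -512), -1) = Pow(-505, -1) = Rational(-1, 505))
Mul(Add(Mul(Add(51, 99), 52), -30848), Pow(Add(Function('I')(Mul(Mul(6, 1), -3), 179), 38802), -1)) = Mul(Add(Mul(Add(51, 99), 52), -30848), Pow(Add(Rational(-1, 505), 38802), -1)) = Mul(Add(Mul(150, 52), -30848), Pow(Rational(19595009, 505), -1)) = Mul(Add(7800, -30848), Rational(505, 19595009)) = Mul(-23048, Rational(505, 19595009)) = Rational(-11639240, 19595009)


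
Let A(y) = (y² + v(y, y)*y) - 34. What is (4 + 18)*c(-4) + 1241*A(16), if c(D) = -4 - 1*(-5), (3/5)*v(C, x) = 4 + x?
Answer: 2812172/3 ≈ 9.3739e+5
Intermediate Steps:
v(C, x) = 20/3 + 5*x/3 (v(C, x) = 5*(4 + x)/3 = 20/3 + 5*x/3)
c(D) = 1 (c(D) = -4 + 5 = 1)
A(y) = -34 + y² + y*(20/3 + 5*y/3) (A(y) = (y² + (20/3 + 5*y/3)*y) - 34 = (y² + y*(20/3 + 5*y/3)) - 34 = -34 + y² + y*(20/3 + 5*y/3))
(4 + 18)*c(-4) + 1241*A(16) = (4 + 18)*1 + 1241*(-34 + (8/3)*16² + (20/3)*16) = 22*1 + 1241*(-34 + (8/3)*256 + 320/3) = 22 + 1241*(-34 + 2048/3 + 320/3) = 22 + 1241*(2266/3) = 22 + 2812106/3 = 2812172/3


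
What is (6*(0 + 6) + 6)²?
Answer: 1764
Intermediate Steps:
(6*(0 + 6) + 6)² = (6*6 + 6)² = (36 + 6)² = 42² = 1764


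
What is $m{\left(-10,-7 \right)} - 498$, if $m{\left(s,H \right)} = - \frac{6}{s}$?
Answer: $- \frac{2487}{5} \approx -497.4$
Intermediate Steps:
$m{\left(-10,-7 \right)} - 498 = - \frac{6}{-10} - 498 = \left(-6\right) \left(- \frac{1}{10}\right) - 498 = \frac{3}{5} - 498 = - \frac{2487}{5}$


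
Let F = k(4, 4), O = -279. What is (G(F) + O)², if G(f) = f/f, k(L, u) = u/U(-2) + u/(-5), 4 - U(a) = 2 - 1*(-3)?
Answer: 77284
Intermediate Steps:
U(a) = -1 (U(a) = 4 - (2 - 1*(-3)) = 4 - (2 + 3) = 4 - 1*5 = 4 - 5 = -1)
k(L, u) = -6*u/5 (k(L, u) = u/(-1) + u/(-5) = u*(-1) + u*(-⅕) = -u - u/5 = -6*u/5)
F = -24/5 (F = -6/5*4 = -24/5 ≈ -4.8000)
G(f) = 1
(G(F) + O)² = (1 - 279)² = (-278)² = 77284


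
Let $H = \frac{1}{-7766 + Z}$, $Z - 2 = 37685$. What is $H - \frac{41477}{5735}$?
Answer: $- \frac{33541286}{4637755} \approx -7.2322$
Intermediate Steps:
$Z = 37687$ ($Z = 2 + 37685 = 37687$)
$H = \frac{1}{29921}$ ($H = \frac{1}{-7766 + 37687} = \frac{1}{29921} \approx 3.3421 \cdot 10^{-5}$)
$H - \frac{41477}{5735} = \frac{1}{29921} - \frac{41477}{5735} = \frac{1}{29921} - 41477 \cdot \frac{1}{5735} = \frac{1}{29921} - \frac{1121}{155} = - \frac{33541286}{4637755}$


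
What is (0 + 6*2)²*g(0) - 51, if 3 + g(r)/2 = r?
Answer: -915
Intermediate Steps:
g(r) = -6 + 2*r
(0 + 6*2)²*g(0) - 51 = (0 + 6*2)²*(-6 + 2*0) - 51 = (0 + 12)²*(-6 + 0) - 51 = 12²*(-6) - 51 = 144*(-6) - 51 = -864 - 51 = -915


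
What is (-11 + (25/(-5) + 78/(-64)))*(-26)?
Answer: 7163/16 ≈ 447.69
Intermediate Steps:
(-11 + (25/(-5) + 78/(-64)))*(-26) = (-11 + (25*(-⅕) + 78*(-1/64)))*(-26) = (-11 + (-5 - 39/32))*(-26) = (-11 - 199/32)*(-26) = -551/32*(-26) = 7163/16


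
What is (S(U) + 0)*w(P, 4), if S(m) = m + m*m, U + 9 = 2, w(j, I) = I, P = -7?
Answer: 168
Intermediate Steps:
U = -7 (U = -9 + 2 = -7)
S(m) = m + m²
(S(U) + 0)*w(P, 4) = (-7*(1 - 7) + 0)*4 = (-7*(-6) + 0)*4 = (42 + 0)*4 = 42*4 = 168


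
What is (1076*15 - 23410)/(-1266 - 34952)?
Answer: 3635/18109 ≈ 0.20073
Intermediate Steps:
(1076*15 - 23410)/(-1266 - 34952) = (16140 - 23410)/(-36218) = -7270*(-1/36218) = 3635/18109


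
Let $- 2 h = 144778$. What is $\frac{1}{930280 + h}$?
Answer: $\frac{1}{857891} \approx 1.1656 \cdot 10^{-6}$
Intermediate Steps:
$h = -72389$ ($h = \left(- \frac{1}{2}\right) 144778 = -72389$)
$\frac{1}{930280 + h} = \frac{1}{930280 - 72389} = \frac{1}{857891}$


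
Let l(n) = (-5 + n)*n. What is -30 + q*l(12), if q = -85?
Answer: -7170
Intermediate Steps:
l(n) = n*(-5 + n)
-30 + q*l(12) = -30 - 1020*(-5 + 12) = -30 - 1020*7 = -30 - 85*84 = -30 - 7140 = -7170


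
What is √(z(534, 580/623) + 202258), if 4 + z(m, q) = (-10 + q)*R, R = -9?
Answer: 2*√19633080579/623 ≈ 449.82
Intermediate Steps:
z(m, q) = 86 - 9*q (z(m, q) = -4 + (-10 + q)*(-9) = -4 + (90 - 9*q) = 86 - 9*q)
√(z(534, 580/623) + 202258) = √((86 - 5220/623) + 202258) = √(48358/623 + 202258) = √(126055092/623) = 2*√19633080579/623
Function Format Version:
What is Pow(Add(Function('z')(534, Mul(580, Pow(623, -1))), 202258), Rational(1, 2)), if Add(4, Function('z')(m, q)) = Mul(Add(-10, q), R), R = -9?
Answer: Mul(Rational(2, 623), Pow(19633080579, Rational(1, 2))) ≈ 449.82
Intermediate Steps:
Function('z')(m, q) = Add(86, Mul(-9, q)) (Function('z')(m, q) = Add(-4, Mul(Add(-10, q), -9)) = Add(-4, Add(90, Mul(-9, q))) = Add(86, Mul(-9, q)))
Pow(Add(Function('z')(534, Mul(580, Pow(623, -1))), 202258), Rational(1, 2)) = Pow(Add(Add(86, Mul(-9, Mul(580, Pow(623, -1)))), 202258), Rational(1, 2)) = Pow(Add(Add(86, Mul(-9, Mul(580, Rational(1, 623)))), 202258), Rational(1, 2)) = Pow(Add(Add(86, Mul(-9, Rational(580, 623))), 202258), Rational(1, 2)) = Pow(Add(Add(86, Rational(-5220, 623)), 202258), Rational(1, 2)) = Pow(Add(Rational(48358, 623), 202258), Rational(1, 2)) = Pow(Rational(126055092, 623), Rational(1, 2)) = Mul(Rational(2, 623), Pow(19633080579, Rational(1, 2)))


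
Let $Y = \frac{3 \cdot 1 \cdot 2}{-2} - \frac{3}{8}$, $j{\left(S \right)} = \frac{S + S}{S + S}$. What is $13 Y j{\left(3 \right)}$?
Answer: $- \frac{351}{8} \approx -43.875$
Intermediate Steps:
$j{\left(S \right)} = 1$ ($j{\left(S \right)} = \frac{2 S}{2 S} = 2 S \frac{1}{2 S} = 1$)
$Y = - \frac{27}{8}$ ($Y = 3 \cdot 2 \left(- \frac{1}{2}\right) - \frac{3}{8} = 6 \left(- \frac{1}{2}\right) - \frac{3}{8} = -3 - \frac{3}{8} = - \frac{27}{8} \approx -3.375$)
$13 Y j{\left(3 \right)} = 13 \left(- \frac{27}{8}\right) 1 = \left(- \frac{351}{8}\right) 1 = - \frac{351}{8}$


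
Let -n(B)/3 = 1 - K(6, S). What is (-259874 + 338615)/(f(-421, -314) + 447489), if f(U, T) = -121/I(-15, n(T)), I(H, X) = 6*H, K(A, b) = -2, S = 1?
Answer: 7086690/40274131 ≈ 0.17596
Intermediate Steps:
n(B) = -9 (n(B) = -3*(1 - 1*(-2)) = -3*(1 + 2) = -3*3 = -9)
f(U, T) = 121/90 (f(U, T) = -121/(6*(-15)) = -121/(-90) = -121*(-1/90) = 121/90)
(-259874 + 338615)/(f(-421, -314) + 447489) = (-259874 + 338615)/(121/90 + 447489) = 78741/(40274131/90) = 78741*(90/40274131) = 7086690/40274131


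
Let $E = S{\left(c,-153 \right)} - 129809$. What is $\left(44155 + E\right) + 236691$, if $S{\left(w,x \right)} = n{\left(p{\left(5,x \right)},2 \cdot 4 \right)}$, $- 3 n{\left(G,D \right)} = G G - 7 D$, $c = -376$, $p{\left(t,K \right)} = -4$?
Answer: $\frac{453151}{3} \approx 1.5105 \cdot 10^{5}$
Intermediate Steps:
$n{\left(G,D \right)} = - \frac{G^{2}}{3} + \frac{7 D}{3}$ ($n{\left(G,D \right)} = - \frac{G G - 7 D}{3} = - \frac{G^{2} - 7 D}{3} = - \frac{G^{2}}{3} + \frac{7 D}{3}$)
$S{\left(w,x \right)} = \frac{40}{3}$ ($S{\left(w,x \right)} = - \frac{\left(-4\right)^{2}}{3} + \frac{7 \cdot 2 \cdot 4}{3} = \left(- \frac{1}{3}\right) 16 + \frac{7}{3} \cdot 8 = - \frac{16}{3} + \frac{56}{3} = \frac{40}{3}$)
$E = - \frac{389387}{3}$ ($E = \frac{40}{3} - 129809 = - \frac{389387}{3} \approx -1.298 \cdot 10^{5}$)
$\left(44155 + E\right) + 236691 = \left(44155 - \frac{389387}{3}\right) + 236691 = - \frac{256922}{3} + 236691 = \frac{453151}{3}$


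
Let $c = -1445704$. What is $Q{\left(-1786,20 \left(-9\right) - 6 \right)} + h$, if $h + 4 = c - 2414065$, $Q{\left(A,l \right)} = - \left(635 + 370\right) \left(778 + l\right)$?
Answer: $-4454733$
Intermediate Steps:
$Q{\left(A,l \right)} = -781890 - 1005 l$ ($Q{\left(A,l \right)} = - 1005 \left(778 + l\right) = - (781890 + 1005 l) = -781890 - 1005 l$)
$h = -3859773$ ($h = -4 - 3859769 = -3859773$)
$Q{\left(-1786,20 \left(-9\right) - 6 \right)} + h = \left(-781890 - 1005 \left(20 \left(-9\right) - 6\right)\right) - 3859773 = \left(-781890 - 1005 \left(-180 - 6\right)\right) - 3859773 = \left(-781890 - -186930\right) - 3859773 = \left(-781890 + 186930\right) - 3859773 = -594960 - 3859773 = -4454733$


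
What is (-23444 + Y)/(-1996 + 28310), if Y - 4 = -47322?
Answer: -35381/13157 ≈ -2.6891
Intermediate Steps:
Y = -47318 (Y = 4 - 47322 = -47318)
(-23444 + Y)/(-1996 + 28310) = (-23444 - 47318)/(-1996 + 28310) = -70762/26314 = -70762*1/26314 = -35381/13157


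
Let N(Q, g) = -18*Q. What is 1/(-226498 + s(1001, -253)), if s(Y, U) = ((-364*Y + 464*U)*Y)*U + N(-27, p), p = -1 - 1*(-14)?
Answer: 1/122005926256 ≈ 8.1963e-12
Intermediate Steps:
p = 13 (p = -1 + 14 = 13)
s(Y, U) = 486 + U*Y*(-364*Y + 464*U) (s(Y, U) = ((-364*Y + 464*U)*Y)*U - 18*(-27) = (Y*(-364*Y + 464*U))*U + 486 = U*Y*(-364*Y + 464*U) + 486 = 486 + U*Y*(-364*Y + 464*U))
1/(-226498 + s(1001, -253)) = 1/(-226498 + (486 - 364*(-253)*1001² + 464*1001*(-253)²)) = 1/(-226498 + (486 - 364*(-253)*1002001 + 464*1001*64009)) = 1/(-226498 + (486 + 92276276092 + 29729876176)) = 1/(-226498 + 122006152754) = 1/122005926256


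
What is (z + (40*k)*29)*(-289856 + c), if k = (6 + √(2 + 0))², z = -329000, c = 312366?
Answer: -6413549200 + 313339200*√2 ≈ -5.9704e+9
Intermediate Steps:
k = (6 + √2)² ≈ 54.971
(z + (40*k)*29)*(-289856 + c) = (-329000 + (40*(6 + √2)²)*29)*(-289856 + 312366) = (-329000 + 1160*(6 + √2)²)*22510 = -7405790000 + 26111600*(6 + √2)²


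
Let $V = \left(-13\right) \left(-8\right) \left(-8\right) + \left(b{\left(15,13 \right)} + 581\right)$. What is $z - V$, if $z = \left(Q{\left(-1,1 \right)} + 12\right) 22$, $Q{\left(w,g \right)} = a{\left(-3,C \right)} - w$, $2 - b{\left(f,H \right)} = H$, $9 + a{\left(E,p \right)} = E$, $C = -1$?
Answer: $284$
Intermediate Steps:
$a{\left(E,p \right)} = -9 + E$
$b{\left(f,H \right)} = 2 - H$
$Q{\left(w,g \right)} = -12 - w$ ($Q{\left(w,g \right)} = \left(-9 - 3\right) - w = -12 - w$)
$V = -262$ ($V = \left(-13\right) \left(-8\right) \left(-8\right) + \left(\left(2 - 13\right) + 581\right) = 104 \left(-8\right) + \left(\left(2 - 13\right) + 581\right) = -832 + \left(-11 + 581\right) = -832 + 570 = -262$)
$z = 22$ ($z = \left(\left(-12 - -1\right) + 12\right) 22 = \left(\left(-12 + 1\right) + 12\right) 22 = \left(-11 + 12\right) 22 = 1 \cdot 22 = 22$)
$z - V = 22 - -262 = 22 + 262 = 284$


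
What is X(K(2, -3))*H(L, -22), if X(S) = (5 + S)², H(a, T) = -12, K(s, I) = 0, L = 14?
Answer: -300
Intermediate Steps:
X(K(2, -3))*H(L, -22) = (5 + 0)²*(-12) = 5²*(-12) = 25*(-12) = -300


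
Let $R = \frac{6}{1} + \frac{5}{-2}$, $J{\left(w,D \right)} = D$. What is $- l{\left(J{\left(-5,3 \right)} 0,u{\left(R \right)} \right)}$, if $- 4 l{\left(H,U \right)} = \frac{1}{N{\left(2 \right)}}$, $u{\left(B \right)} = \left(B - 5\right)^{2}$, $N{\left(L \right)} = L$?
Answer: $\frac{1}{8} \approx 0.125$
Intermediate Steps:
$R = \frac{7}{2}$ ($R = 6 \cdot 1 + 5 \left(- \frac{1}{2}\right) = 6 - \frac{5}{2} = \frac{7}{2} \approx 3.5$)
$u{\left(B \right)} = \left(-5 + B\right)^{2}$
$l{\left(H,U \right)} = - \frac{1}{8}$ ($l{\left(H,U \right)} = - \frac{1}{4 \cdot 2} = \left(- \frac{1}{4}\right) \frac{1}{2} = - \frac{1}{8}$)
$- l{\left(J{\left(-5,3 \right)} 0,u{\left(R \right)} \right)} = \left(-1\right) \left(- \frac{1}{8}\right) = \frac{1}{8}$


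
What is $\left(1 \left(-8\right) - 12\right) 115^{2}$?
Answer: $-264500$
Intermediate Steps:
$\left(1 \left(-8\right) - 12\right) 115^{2} = \left(-8 - 12\right) 13225 = \left(-20\right) 13225 = -264500$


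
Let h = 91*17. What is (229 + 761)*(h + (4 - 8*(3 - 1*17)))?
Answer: 1646370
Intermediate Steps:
h = 1547
(229 + 761)*(h + (4 - 8*(3 - 1*17))) = (229 + 761)*(1547 + (4 - 8*(3 - 1*17))) = 990*(1547 + (4 - 8*(3 - 17))) = 990*(1547 + (4 - 8*(-14))) = 990*(1547 + (4 + 112)) = 990*(1547 + 116) = 990*1663 = 1646370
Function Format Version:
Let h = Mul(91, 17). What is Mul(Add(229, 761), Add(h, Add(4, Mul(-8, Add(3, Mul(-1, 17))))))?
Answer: 1646370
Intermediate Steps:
h = 1547
Mul(Add(229, 761), Add(h, Add(4, Mul(-8, Add(3, Mul(-1, 17)))))) = Mul(Add(229, 761), Add(1547, Add(4, Mul(-8, Add(3, Mul(-1, 17)))))) = Mul(990, Add(1547, Add(4, Mul(-8, Add(3, -17))))) = Mul(990, Add(1547, Add(4, Mul(-8, -14)))) = Mul(990, Add(1547, Add(4, 112))) = Mul(990, Add(1547, 116)) = Mul(990, 1663) = 1646370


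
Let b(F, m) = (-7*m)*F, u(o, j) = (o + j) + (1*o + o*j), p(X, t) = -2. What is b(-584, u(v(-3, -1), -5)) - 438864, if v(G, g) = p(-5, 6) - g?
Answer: -447040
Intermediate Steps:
v(G, g) = -2 - g
u(o, j) = j + 2*o + j*o (u(o, j) = (j + o) + (o + j*o) = j + 2*o + j*o)
b(F, m) = -7*F*m
b(-584, u(v(-3, -1), -5)) - 438864 = -7*(-584)*(-5 + 2*(-2 - 1*(-1)) - 5*(-2 - 1*(-1))) - 438864 = -7*(-584)*(-5 + 2*(-2 + 1) - 5*(-2 + 1)) - 438864 = -7*(-584)*(-5 + 2*(-1) - 5*(-1)) - 438864 = -7*(-584)*(-5 - 2 + 5) - 438864 = -7*(-584)*(-2) - 438864 = -8176 - 438864 = -447040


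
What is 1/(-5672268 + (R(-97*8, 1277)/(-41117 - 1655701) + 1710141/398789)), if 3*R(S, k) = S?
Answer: -1015008530103/5757396052178506465 ≈ -1.7630e-7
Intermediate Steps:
R(S, k) = S/3
1/(-5672268 + (R(-97*8, 1277)/(-41117 - 1655701) + 1710141/398789)) = 1/(-5672268 + (((-97*8)/3)/(-41117 - 1655701) + 1710141/398789)) = 1/(-5672268 + (((⅓)*(-776))/(-1696818) + 1710141*(1/398789))) = 1/(-5672268 + (-776/3*(-1/1696818) + 1710141/398789)) = 1/(-5672268 + (388/2545227 + 1710141/398789)) = 1/(-5672268 + 4352851777139/1015008530103) = 1/(-5757396052178506465/1015008530103) = -1015008530103/5757396052178506465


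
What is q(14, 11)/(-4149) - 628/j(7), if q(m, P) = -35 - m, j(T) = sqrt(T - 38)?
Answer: 49/4149 + 628*I*sqrt(31)/31 ≈ 0.01181 + 112.79*I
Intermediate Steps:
j(T) = sqrt(-38 + T)
q(14, 11)/(-4149) - 628/j(7) = (-35 - 1*14)/(-4149) - 628/sqrt(-38 + 7) = (-35 - 14)*(-1/4149) - 628*(-I*sqrt(31)/31) = -49*(-1/4149) - 628*(-I*sqrt(31)/31) = 49/4149 - (-628)*I*sqrt(31)/31 = 49/4149 + 628*I*sqrt(31)/31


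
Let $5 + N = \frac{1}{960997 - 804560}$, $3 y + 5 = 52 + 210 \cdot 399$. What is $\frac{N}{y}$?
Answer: $- \frac{180504}{1008862213} \approx -0.00017892$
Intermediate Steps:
$y = \frac{83837}{3}$ ($y = - \frac{5}{3} + \frac{52 + 210 \cdot 399}{3} = - \frac{5}{3} + \frac{52 + 83790}{3} = - \frac{5}{3} + \frac{1}{3} \cdot 83842 = - \frac{5}{3} + \frac{83842}{3} = \frac{83837}{3} \approx 27946.0$)
$N = - \frac{782184}{156437}$ ($N = -5 + \frac{1}{960997 - 804560} = -5 + \frac{1}{156437} = - \frac{782184}{156437} \approx -5.0$)
$\frac{N}{y} = - \frac{782184}{156437 \cdot \frac{83837}{3}} = \left(- \frac{782184}{156437}\right) \frac{3}{83837} = - \frac{180504}{1008862213}$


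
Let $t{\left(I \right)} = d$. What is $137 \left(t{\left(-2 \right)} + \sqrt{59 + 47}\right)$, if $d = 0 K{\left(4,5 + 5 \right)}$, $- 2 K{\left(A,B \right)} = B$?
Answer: $137 \sqrt{106} \approx 1410.5$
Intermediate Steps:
$K{\left(A,B \right)} = - \frac{B}{2}$
$d = 0$ ($d = 0 \left(- \frac{5 + 5}{2}\right) = 0 \left(\left(- \frac{1}{2}\right) 10\right) = 0 \left(-5\right) = 0$)
$t{\left(I \right)} = 0$
$137 \left(t{\left(-2 \right)} + \sqrt{59 + 47}\right) = 137 \left(0 + \sqrt{59 + 47}\right) = 137 \left(0 + \sqrt{106}\right) = 137 \sqrt{106}$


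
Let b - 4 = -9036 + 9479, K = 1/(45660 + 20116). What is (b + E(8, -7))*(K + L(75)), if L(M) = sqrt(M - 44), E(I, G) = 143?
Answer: 295/32888 + 590*sqrt(31) ≈ 3285.0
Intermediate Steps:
K = 1/65776 ≈ 1.5203e-5
b = 447 (b = 4 + (-9036 + 9479) = 4 + 443 = 447)
L(M) = sqrt(-44 + M)
(b + E(8, -7))*(K + L(75)) = (447 + 143)*(1/65776 + sqrt(-44 + 75)) = 590*(1/65776 + sqrt(31)) = 295/32888 + 590*sqrt(31)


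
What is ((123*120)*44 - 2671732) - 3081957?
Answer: -5104249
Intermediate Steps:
((123*120)*44 - 2671732) - 3081957 = (14760*44 - 2671732) - 3081957 = (649440 - 2671732) - 3081957 = -2022292 - 3081957 = -5104249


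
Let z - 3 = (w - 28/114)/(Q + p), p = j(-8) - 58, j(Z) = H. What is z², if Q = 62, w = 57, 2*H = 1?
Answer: 64144081/263169 ≈ 243.74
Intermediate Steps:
H = ½ (H = (½)*1 = ½ ≈ 0.50000)
j(Z) = ½
p = -115/2 (p = ½ - 58 = -115/2 ≈ -57.500)
z = 8009/513 (z = 3 + (57 - 28/114)/(62 - 115/2) = 3 + (57 - 28*1/114)/(9/2) = 3 + (57 - 14/57)*(2/9) = 3 + (3235/57)*(2/9) = 3 + 6470/513 = 8009/513 ≈ 15.612)
z² = (8009/513)² = 64144081/263169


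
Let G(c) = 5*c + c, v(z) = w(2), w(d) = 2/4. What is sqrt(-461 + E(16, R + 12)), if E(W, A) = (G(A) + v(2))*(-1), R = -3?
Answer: I*sqrt(2062)/2 ≈ 22.705*I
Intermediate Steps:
w(d) = 1/2 (w(d) = 2*(1/4) = 1/2)
v(z) = 1/2
G(c) = 6*c
E(W, A) = -1/2 - 6*A (E(W, A) = (6*A + 1/2)*(-1) = (1/2 + 6*A)*(-1) = -1/2 - 6*A)
sqrt(-461 + E(16, R + 12)) = sqrt(-461 + (-1/2 - 6*(-3 + 12))) = sqrt(-461 + (-1/2 - 6*9)) = sqrt(-461 + (-1/2 - 54)) = sqrt(-461 - 109/2) = sqrt(-1031/2) = I*sqrt(2062)/2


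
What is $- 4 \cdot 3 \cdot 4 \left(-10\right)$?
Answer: $480$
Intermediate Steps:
$- 4 \cdot 3 \cdot 4 \left(-10\right) = \left(-4\right) 12 \left(-10\right) = \left(-48\right) \left(-10\right) = 480$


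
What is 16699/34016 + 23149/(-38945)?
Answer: -137093829/1324753120 ≈ -0.10349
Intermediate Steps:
16699/34016 + 23149/(-38945) = 16699*(1/34016) + 23149*(-1/38945) = 16699/34016 - 23149/38945 = -137093829/1324753120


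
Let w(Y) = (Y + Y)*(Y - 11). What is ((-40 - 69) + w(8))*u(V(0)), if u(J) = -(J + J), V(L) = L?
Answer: 0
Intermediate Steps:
u(J) = -2*J
w(Y) = 2*Y*(-11 + Y) (w(Y) = (2*Y)*(-11 + Y) = 2*Y*(-11 + Y))
((-40 - 69) + w(8))*u(V(0)) = ((-40 - 69) + 2*8*(-11 + 8))*(-2*0) = (-109 + 2*8*(-3))*0 = (-109 - 48)*0 = -157*0 = 0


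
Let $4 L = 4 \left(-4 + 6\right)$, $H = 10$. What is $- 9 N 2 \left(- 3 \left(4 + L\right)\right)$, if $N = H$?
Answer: $3240$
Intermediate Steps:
$L = 2$ ($L = \frac{4 \left(-4 + 6\right)}{4} = \frac{4 \cdot 2}{4} = \frac{1}{4} \cdot 8 = 2$)
$N = 10$
$- 9 N 2 \left(- 3 \left(4 + L\right)\right) = \left(-9\right) 10 \cdot 2 \left(- 3 \left(4 + 2\right)\right) = \left(-90\right) 2 \left(\left(-3\right) 6\right) = \left(-180\right) \left(-18\right) = 3240$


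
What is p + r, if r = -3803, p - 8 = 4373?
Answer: 578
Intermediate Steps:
p = 4381 (p = 8 + 4373 = 4381)
p + r = 4381 - 3803 = 578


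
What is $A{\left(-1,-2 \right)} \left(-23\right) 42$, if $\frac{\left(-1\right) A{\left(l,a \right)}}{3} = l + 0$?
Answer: $-2898$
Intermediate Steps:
$A{\left(l,a \right)} = - 3 l$ ($A{\left(l,a \right)} = - 3 \left(l + 0\right) = - 3 l$)
$A{\left(-1,-2 \right)} \left(-23\right) 42 = \left(-3\right) \left(-1\right) \left(-23\right) 42 = 3 \left(-23\right) 42 = \left(-69\right) 42 = -2898$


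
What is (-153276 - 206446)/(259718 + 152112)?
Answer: -179861/205915 ≈ -0.87347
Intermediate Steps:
(-153276 - 206446)/(259718 + 152112) = -359722/411830 = -359722*1/411830 = -179861/205915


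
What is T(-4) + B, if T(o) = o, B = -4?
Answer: -8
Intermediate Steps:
T(-4) + B = -4 - 4 = -8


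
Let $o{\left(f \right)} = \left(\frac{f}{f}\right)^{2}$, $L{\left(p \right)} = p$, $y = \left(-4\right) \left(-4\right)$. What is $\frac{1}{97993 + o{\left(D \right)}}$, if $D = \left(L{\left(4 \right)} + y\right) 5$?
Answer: $\frac{1}{97994} \approx 1.0205 \cdot 10^{-5}$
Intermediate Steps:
$y = 16$
$D = 100$ ($D = \left(4 + 16\right) 5 = 20 \cdot 5 = 100$)
$o{\left(f \right)} = 1$ ($o{\left(f \right)} = 1^{2} = 1$)
$\frac{1}{97993 + o{\left(D \right)}} = \frac{1}{97993 + 1} = \frac{1}{97994}$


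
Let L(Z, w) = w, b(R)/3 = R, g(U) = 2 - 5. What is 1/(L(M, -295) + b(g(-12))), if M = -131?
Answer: -1/304 ≈ -0.0032895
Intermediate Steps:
g(U) = -3
b(R) = 3*R
1/(L(M, -295) + b(g(-12))) = 1/(-295 + 3*(-3)) = 1/(-295 - 9) = 1/(-304) = -1/304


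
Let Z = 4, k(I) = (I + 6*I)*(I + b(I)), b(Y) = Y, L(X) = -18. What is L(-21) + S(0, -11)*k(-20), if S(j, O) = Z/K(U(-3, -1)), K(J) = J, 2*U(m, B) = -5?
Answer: -8978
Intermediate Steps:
k(I) = 14*I² (k(I) = (I + 6*I)*(I + I) = (7*I)*(2*I) = 14*I²)
U(m, B) = -5/2 (U(m, B) = (½)*(-5) = -5/2)
S(j, O) = -8/5 (S(j, O) = 4/(-5/2) = 4*(-⅖) = -8/5)
L(-21) + S(0, -11)*k(-20) = -18 - 112*(-20)²/5 = -18 - 112*400/5 = -18 - 8/5*5600 = -18 - 8960 = -8978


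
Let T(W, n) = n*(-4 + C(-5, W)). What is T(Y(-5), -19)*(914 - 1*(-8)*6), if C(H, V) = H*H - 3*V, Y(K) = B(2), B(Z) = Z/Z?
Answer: -329004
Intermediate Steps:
B(Z) = 1
Y(K) = 1
C(H, V) = H**2 - 3*V
T(W, n) = n*(21 - 3*W) (T(W, n) = n*(-4 + ((-5)**2 - 3*W)) = n*(-4 + (25 - 3*W)) = n*(21 - 3*W))
T(Y(-5), -19)*(914 - 1*(-8)*6) = (3*(-19)*(7 - 1*1))*(914 - 1*(-8)*6) = (3*(-19)*(7 - 1))*(914 + 8*6) = (3*(-19)*6)*(914 + 48) = -342*962 = -329004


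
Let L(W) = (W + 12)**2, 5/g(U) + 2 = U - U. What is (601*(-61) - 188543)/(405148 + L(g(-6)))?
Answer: -900816/1620953 ≈ -0.55573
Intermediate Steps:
g(U) = -5/2 (g(U) = 5/(-2 + (U - U)) = 5/(-2 + 0) = 5/(-2) = 5*(-1/2) = -5/2)
L(W) = (12 + W)**2
(601*(-61) - 188543)/(405148 + L(g(-6))) = (601*(-61) - 188543)/(405148 + (12 - 5/2)**2) = (-36661 - 188543)/(405148 + (19/2)**2) = -225204/(405148 + 361/4) = -225204/1620953/4 = -225204*4/1620953 = -900816/1620953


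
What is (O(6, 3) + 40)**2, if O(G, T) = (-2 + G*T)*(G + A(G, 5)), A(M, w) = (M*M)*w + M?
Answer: 9684544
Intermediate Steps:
A(M, w) = M + w*M**2 (A(M, w) = M**2*w + M = w*M**2 + M = M + w*M**2)
O(G, T) = (-2 + G*T)*(G + G*(1 + 5*G)) (O(G, T) = (-2 + G*T)*(G + G*(1 + G*5)) = (-2 + G*T)*(G + G*(1 + 5*G)))
(O(6, 3) + 40)**2 = (6*(-4 - 10*6 + 6*3 + 6*3*(1 + 5*6)) + 40)**2 = (6*(-4 - 60 + 18 + 6*3*(1 + 30)) + 40)**2 = (6*(-4 - 60 + 18 + 6*3*31) + 40)**2 = (6*(-4 - 60 + 18 + 558) + 40)**2 = (6*512 + 40)**2 = (3072 + 40)**2 = 3112**2 = 9684544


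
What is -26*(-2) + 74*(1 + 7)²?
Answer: 4788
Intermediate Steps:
-26*(-2) + 74*(1 + 7)² = 52 + 74*8² = 52 + 74*64 = 52 + 4736 = 4788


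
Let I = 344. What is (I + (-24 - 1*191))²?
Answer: 16641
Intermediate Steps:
(I + (-24 - 1*191))² = (344 + (-24 - 1*191))² = (344 + (-24 - 191))² = (344 - 215)² = 129² = 16641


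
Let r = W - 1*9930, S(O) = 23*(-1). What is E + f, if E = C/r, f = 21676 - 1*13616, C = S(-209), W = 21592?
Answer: 93995697/11662 ≈ 8060.0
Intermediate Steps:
S(O) = -23
C = -23
r = 11662 (r = 21592 - 1*9930 = 21592 - 9930 = 11662)
f = 8060 (f = 21676 - 13616 = 8060)
E = -23/11662 ≈ -0.0019722
E + f = -23/11662 + 8060 = 93995697/11662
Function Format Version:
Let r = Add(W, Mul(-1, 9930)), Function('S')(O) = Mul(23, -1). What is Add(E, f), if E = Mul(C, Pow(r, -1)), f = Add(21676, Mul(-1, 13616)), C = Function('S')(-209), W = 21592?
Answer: Rational(93995697, 11662) ≈ 8060.0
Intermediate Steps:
Function('S')(O) = -23
C = -23
r = 11662 (r = Add(21592, Mul(-1, 9930)) = Add(21592, -9930) = 11662)
f = 8060 (f = Add(21676, -13616) = 8060)
E = Rational(-23, 11662) (E = Mul(-23, Pow(11662, -1)) = Mul(-23, Rational(1, 11662)) = Rational(-23, 11662) ≈ -0.0019722)
Add(E, f) = Add(Rational(-23, 11662), 8060) = Rational(93995697, 11662)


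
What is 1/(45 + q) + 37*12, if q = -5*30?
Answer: 46619/105 ≈ 443.99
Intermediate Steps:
q = -150
1/(45 + q) + 37*12 = 1/(45 - 150) + 37*12 = 1/(-105) + 444 = -1/105 + 444 = 46619/105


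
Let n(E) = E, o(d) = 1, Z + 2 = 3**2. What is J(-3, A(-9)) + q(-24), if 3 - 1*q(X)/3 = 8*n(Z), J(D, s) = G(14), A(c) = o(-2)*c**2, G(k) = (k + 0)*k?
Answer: 37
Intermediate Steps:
Z = 7 (Z = -2 + 3**2 = -2 + 9 = 7)
G(k) = k**2 (G(k) = k*k = k**2)
A(c) = c**2 (A(c) = 1*c**2 = c**2)
J(D, s) = 196 (J(D, s) = 14**2 = 196)
q(X) = -159 (q(X) = 9 - 24*7 = 9 - 3*56 = 9 - 168 = -159)
J(-3, A(-9)) + q(-24) = 196 - 159 = 37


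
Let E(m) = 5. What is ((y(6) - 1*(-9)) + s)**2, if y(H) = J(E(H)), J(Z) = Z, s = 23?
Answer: 1369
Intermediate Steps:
y(H) = 5
((y(6) - 1*(-9)) + s)**2 = ((5 - 1*(-9)) + 23)**2 = ((5 + 9) + 23)**2 = (14 + 23)**2 = 37**2 = 1369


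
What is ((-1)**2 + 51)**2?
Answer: 2704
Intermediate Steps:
((-1)**2 + 51)**2 = (1 + 51)**2 = 52**2 = 2704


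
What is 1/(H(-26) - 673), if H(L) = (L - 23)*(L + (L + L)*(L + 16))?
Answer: -1/24879 ≈ -4.0195e-5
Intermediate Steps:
H(L) = (-23 + L)*(L + 2*L*(16 + L)) (H(L) = (-23 + L)*(L + (2*L)*(16 + L)) = (-23 + L)*(L + 2*L*(16 + L)))
1/(H(-26) - 673) = 1/(-26*(-759 - 13*(-26) + 2*(-26)²) - 673) = 1/(-26*(-759 + 338 + 2*676) - 673) = 1/(-26*(-759 + 338 + 1352) - 673) = 1/(-26*931 - 673) = 1/(-24206 - 673) = 1/(-24879) = -1/24879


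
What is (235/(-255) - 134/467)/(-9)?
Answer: 28783/214353 ≈ 0.13428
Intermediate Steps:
(235/(-255) - 134/467)/(-9) = (235*(-1/255) - 134*1/467)*(-1/9) = (-47/51 - 134/467)*(-1/9) = -28783/23817*(-1/9) = 28783/214353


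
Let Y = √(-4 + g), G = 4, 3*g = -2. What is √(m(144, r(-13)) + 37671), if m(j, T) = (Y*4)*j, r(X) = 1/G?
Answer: √(37671 + 192*I*√42) ≈ 194.12 + 3.205*I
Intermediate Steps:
g = -⅔ (g = (⅓)*(-2) = -⅔ ≈ -0.66667)
r(X) = ¼ (r(X) = 1/4 = ¼)
Y = I*√42/3 (Y = √(-4 - ⅔) = √(-14/3) = I*√42/3 ≈ 2.1602*I)
m(j, T) = 4*I*j*√42/3 (m(j, T) = ((I*√42/3)*4)*j = (4*I*√42/3)*j = 4*I*j*√42/3)
√(m(144, r(-13)) + 37671) = √((4/3)*I*144*√42 + 37671) = √(192*I*√42 + 37671) = √(37671 + 192*I*√42)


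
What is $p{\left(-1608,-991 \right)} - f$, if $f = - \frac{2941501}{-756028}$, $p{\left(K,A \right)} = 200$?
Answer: $\frac{2212897}{11284} \approx 196.11$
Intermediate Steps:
$f = \frac{43903}{11284}$ ($f = \left(-2941501\right) \left(- \frac{1}{756028}\right) = \frac{43903}{11284} \approx 3.8907$)
$p{\left(-1608,-991 \right)} - f = 200 - \frac{43903}{11284} = \frac{2212897}{11284}$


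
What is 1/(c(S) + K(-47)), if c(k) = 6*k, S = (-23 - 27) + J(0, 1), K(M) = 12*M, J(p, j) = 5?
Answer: -1/834 ≈ -0.0011990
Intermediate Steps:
S = -45 (S = (-23 - 27) + 5 = -50 + 5 = -45)
1/(c(S) + K(-47)) = 1/(6*(-45) + 12*(-47)) = 1/(-270 - 564) = 1/(-834) = -1/834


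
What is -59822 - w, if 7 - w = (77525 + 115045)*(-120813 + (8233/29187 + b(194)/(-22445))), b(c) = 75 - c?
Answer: -1016061958779502915/43673481 ≈ -2.3265e+10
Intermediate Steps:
w = 1016059346144522533/43673481 (w = 7 - (77525 + 115045)*(-120813 + (8233/29187 + (75 - 1*194)/(-22445))) = 7 - 192570*(-120813 + (8233*(1/29187) + (75 - 194)*(-1/22445))) = 7 - 192570*(-120813 + (8233/29187 - 119*(-1/22445))) = 7 - 192570*(-120813 + (8233/29187 + 119/22445)) = 7 - 192570*(-120813 + 188262938/655102215) = 7 - 192570*(-79144675637857)/655102215 = 7 - 1*(-1016059345838808166/43673481) = 7 + 1016059345838808166/43673481 = 1016059346144522533/43673481 ≈ 2.3265e+10)
-59822 - w = -59822 - 1*1016059346144522533/43673481 = -59822 - 1016059346144522533/43673481 = -1016061958779502915/43673481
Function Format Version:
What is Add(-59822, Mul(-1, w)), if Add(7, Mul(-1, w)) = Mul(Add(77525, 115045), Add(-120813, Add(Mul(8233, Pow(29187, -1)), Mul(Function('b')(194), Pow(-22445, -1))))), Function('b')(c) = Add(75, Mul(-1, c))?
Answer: Rational(-1016061958779502915, 43673481) ≈ -2.3265e+10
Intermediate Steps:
w = Rational(1016059346144522533, 43673481) (w = Add(7, Mul(-1, Mul(Add(77525, 115045), Add(-120813, Add(Mul(8233, Pow(29187, -1)), Mul(Add(75, Mul(-1, 194)), Pow(-22445, -1))))))) = Add(7, Mul(-1, Mul(192570, Add(-120813, Add(Mul(8233, Rational(1, 29187)), Mul(Add(75, -194), Rational(-1, 22445))))))) = Add(7, Mul(-1, Mul(192570, Add(-120813, Add(Rational(8233, 29187), Mul(-119, Rational(-1, 22445))))))) = Add(7, Mul(-1, Mul(192570, Add(-120813, Add(Rational(8233, 29187), Rational(119, 22445)))))) = Add(7, Mul(-1, Mul(192570, Add(-120813, Rational(188262938, 655102215))))) = Add(7, Mul(-1, Mul(192570, Rational(-79144675637857, 655102215)))) = Add(7, Mul(-1, Rational(-1016059345838808166, 43673481))) = Add(7, Rational(1016059345838808166, 43673481)) = Rational(1016059346144522533, 43673481) ≈ 2.3265e+10)
Add(-59822, Mul(-1, w)) = Add(-59822, Mul(-1, Rational(1016059346144522533, 43673481))) = Add(-59822, Rational(-1016059346144522533, 43673481)) = Rational(-1016061958779502915, 43673481)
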